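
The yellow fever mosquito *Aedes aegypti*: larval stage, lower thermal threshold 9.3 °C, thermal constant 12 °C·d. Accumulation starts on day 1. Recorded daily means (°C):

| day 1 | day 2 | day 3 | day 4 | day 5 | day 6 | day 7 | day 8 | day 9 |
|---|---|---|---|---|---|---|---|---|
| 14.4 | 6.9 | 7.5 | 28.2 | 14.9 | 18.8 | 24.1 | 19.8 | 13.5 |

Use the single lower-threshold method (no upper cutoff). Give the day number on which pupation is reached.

day 4

Daily DD above 9.3 °C: 5.1, 0.0, 0.0, 18.9, 5.6, 9.5, 14.8, 10.5, 4.2.
Cumulative: 5.1, 5.1, 5.1, 24.0, 29.6, 39.1, 53.9, 64.4, 68.6.
The total first reaches 12 DD on day 4.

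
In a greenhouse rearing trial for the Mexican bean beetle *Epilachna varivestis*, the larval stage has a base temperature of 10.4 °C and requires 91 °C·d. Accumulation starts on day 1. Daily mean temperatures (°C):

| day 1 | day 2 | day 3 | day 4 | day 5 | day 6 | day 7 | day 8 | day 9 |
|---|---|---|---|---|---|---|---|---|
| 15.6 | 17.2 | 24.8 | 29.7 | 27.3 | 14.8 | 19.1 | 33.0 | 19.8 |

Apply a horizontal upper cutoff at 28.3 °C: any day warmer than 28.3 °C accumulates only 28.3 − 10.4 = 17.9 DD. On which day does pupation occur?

day 8

Daily DD above 10.4 °C (capped at 17.9): 5.2, 6.8, 14.4, 17.9, 16.9, 4.4, 8.7, 17.9, 9.4.
Cumulative: 5.2, 12.0, 26.4, 44.3, 61.2, 65.6, 74.3, 92.2, 101.6.
The total first reaches 91 DD on day 8.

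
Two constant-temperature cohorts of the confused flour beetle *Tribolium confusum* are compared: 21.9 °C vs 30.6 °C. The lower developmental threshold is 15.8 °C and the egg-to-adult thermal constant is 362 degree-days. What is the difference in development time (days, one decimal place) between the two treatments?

34.9 days

At 21.9 °C: 362 / (21.9 − 15.8) = 362 / 6.1 = 59.344 d.
At 30.6 °C: 362 / (30.6 − 15.8) = 362 / 14.8 = 24.459 d.
Difference = |59.344 − 24.459| = 34.885 ≈ 34.9 days.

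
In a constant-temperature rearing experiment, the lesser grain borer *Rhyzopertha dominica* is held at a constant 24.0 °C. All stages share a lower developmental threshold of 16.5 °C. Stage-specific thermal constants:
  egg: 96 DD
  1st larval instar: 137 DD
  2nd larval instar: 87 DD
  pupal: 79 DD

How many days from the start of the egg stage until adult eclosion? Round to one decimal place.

Daily accumulation at 24.0 °C = 24.0 − 16.5 = 7.5 DD/day.
Total K = 96 + 137 + 87 + 79 = 399 DD.
Total duration = 399 / 7.5 = 53.200 ≈ 53.2 days.

53.2 days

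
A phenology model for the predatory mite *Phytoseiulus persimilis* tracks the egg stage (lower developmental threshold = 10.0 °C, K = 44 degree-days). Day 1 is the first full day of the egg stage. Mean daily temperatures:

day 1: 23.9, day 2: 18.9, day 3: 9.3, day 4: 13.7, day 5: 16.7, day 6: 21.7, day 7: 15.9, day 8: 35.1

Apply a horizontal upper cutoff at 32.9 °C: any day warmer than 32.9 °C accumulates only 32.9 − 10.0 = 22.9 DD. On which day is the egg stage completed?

day 6

Daily DD above 10.0 °C (capped at 22.9): 13.9, 8.9, 0.0, 3.7, 6.7, 11.7, 5.9, 22.9.
Cumulative: 13.9, 22.8, 22.8, 26.5, 33.2, 44.9, 50.8, 73.7.
The total first reaches 44 DD on day 6.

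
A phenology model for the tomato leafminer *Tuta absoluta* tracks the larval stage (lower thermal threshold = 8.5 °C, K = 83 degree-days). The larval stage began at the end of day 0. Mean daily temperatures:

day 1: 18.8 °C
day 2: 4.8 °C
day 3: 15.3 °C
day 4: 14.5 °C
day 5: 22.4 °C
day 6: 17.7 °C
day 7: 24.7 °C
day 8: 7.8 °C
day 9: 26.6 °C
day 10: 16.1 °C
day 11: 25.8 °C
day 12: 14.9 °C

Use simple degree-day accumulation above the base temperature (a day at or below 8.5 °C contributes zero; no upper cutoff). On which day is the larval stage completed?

day 10

Daily DD above 8.5 °C: 10.3, 0.0, 6.8, 6.0, 13.9, 9.2, 16.2, 0.0, 18.1, 7.6, 17.3, 6.4.
Cumulative: 10.3, 10.3, 17.1, 23.1, 37.0, 46.2, 62.4, 62.4, 80.5, 88.1, 105.4, 111.8.
The total first reaches 83 DD on day 10.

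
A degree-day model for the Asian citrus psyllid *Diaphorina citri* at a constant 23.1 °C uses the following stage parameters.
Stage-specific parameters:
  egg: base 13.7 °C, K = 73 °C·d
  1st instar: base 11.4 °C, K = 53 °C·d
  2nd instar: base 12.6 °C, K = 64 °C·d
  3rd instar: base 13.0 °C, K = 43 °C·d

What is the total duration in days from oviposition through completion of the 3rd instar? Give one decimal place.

22.6 days

egg: 73 / (23.1 − 13.7) = 73 / 9.4 = 7.766 d.
1st instar: 53 / (23.1 − 11.4) = 53 / 11.7 = 4.530 d.
2nd instar: 64 / (23.1 − 12.6) = 64 / 10.5 = 6.095 d.
3rd instar: 43 / (23.1 − 13.0) = 43 / 10.1 = 4.257 d.
Sum = 22.649 ≈ 22.6 days.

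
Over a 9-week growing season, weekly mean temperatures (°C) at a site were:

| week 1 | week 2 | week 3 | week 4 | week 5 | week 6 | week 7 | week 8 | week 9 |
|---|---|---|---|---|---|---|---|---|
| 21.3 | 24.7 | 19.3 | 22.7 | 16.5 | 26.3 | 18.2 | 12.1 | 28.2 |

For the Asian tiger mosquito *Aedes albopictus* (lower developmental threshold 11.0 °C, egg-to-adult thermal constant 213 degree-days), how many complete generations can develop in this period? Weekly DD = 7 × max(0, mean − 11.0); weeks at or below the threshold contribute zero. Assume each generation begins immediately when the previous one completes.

2 generations

Weekly DD (7 × max(0, T̄ − 11.0)): 72.1, 95.9, 58.1, 81.9, 38.5, 107.1, 50.4, 7.7, 120.4.
Season total = 632.1 DD.
Complete generations = ⌊632.1 / 213⌋ = 2.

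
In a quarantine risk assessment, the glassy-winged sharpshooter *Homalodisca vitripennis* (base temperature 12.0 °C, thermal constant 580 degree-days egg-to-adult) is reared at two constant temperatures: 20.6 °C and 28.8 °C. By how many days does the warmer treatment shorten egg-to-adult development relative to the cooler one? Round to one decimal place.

At 20.6 °C: 580 / (20.6 − 12.0) = 580 / 8.6 = 67.442 d.
At 28.8 °C: 580 / (28.8 − 12.0) = 580 / 16.8 = 34.524 d.
Difference = |67.442 − 34.524| = 32.918 ≈ 32.9 days.

32.9 days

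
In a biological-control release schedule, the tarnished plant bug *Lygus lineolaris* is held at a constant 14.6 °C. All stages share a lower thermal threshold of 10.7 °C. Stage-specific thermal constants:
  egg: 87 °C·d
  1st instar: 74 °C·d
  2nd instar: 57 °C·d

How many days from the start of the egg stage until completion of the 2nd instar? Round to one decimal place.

Daily accumulation at 14.6 °C = 14.6 − 10.7 = 3.9 DD/day.
Total K = 87 + 74 + 57 = 218 DD.
Total duration = 218 / 3.9 = 55.897 ≈ 55.9 days.

55.9 days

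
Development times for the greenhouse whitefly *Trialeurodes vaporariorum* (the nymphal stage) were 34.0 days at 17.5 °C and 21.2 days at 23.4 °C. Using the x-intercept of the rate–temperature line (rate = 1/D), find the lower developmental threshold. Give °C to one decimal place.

7.7 °C

Equal thermal constants: D₁(T₁ − T_b) = D₂(T₂ − T_b).
34.0·(17.5 − T_b) = 21.2·(23.4 − T_b)
T_b = (34.0·17.5 − 21.2·23.4) / (34.0 − 21.2) = 98.92 / 12.8 = 7.728 °C ≈ 7.7 °C.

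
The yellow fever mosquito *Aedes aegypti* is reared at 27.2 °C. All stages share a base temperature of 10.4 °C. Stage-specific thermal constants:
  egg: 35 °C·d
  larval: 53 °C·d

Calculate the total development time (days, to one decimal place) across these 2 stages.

5.2 days

Daily accumulation at 27.2 °C = 27.2 − 10.4 = 16.8 DD/day.
Total K = 35 + 53 = 88 DD.
Total duration = 88 / 16.8 = 5.238 ≈ 5.2 days.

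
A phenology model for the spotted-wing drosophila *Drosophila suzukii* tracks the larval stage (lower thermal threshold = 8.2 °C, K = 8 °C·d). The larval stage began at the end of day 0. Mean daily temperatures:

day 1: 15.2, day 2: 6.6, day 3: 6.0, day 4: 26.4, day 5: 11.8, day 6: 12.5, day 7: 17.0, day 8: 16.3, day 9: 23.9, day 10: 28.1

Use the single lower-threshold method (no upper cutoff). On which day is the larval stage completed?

Daily DD above 8.2 °C: 7.0, 0.0, 0.0, 18.2, 3.6, 4.3, 8.8, 8.1, 15.7, 19.9.
Cumulative: 7.0, 7.0, 7.0, 25.2, 28.8, 33.1, 41.9, 50.0, 65.7, 85.6.
The total first reaches 8 DD on day 4.

day 4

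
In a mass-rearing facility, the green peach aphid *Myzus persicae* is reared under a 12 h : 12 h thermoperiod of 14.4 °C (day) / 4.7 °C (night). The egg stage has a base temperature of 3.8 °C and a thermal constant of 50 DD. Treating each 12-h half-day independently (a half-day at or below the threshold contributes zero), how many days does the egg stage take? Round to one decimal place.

8.7 days

Day half: max(0, 14.4 − 3.8) × 0.5 = 10.6 × 0.5 = 5.30 DD.
Night half: max(0, 4.7 − 3.8) × 0.5 = 0.9 × 0.5 = 0.45 DD.
Per 24 h: 5.75 DD/day.
Duration = 50 / 5.75 = 8.696 ≈ 8.7 days.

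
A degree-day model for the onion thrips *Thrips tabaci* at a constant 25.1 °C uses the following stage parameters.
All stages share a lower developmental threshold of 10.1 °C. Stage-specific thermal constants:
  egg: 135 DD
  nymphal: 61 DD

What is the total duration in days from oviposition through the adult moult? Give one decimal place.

Daily accumulation at 25.1 °C = 25.1 − 10.1 = 15.0 DD/day.
Total K = 135 + 61 = 196 DD.
Total duration = 196 / 15.0 = 13.067 ≈ 13.1 days.

13.1 days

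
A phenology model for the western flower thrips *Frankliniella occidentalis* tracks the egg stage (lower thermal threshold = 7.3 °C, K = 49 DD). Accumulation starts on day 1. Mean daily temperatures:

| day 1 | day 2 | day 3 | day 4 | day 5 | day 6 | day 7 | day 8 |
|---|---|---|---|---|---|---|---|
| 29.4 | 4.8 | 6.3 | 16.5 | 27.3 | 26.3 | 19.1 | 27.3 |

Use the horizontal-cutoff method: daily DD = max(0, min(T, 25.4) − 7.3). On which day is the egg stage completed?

day 6

Daily DD above 7.3 °C (capped at 18.1): 18.1, 0.0, 0.0, 9.2, 18.1, 18.1, 11.8, 18.1.
Cumulative: 18.1, 18.1, 18.1, 27.3, 45.4, 63.5, 75.3, 93.4.
The total first reaches 49 DD on day 6.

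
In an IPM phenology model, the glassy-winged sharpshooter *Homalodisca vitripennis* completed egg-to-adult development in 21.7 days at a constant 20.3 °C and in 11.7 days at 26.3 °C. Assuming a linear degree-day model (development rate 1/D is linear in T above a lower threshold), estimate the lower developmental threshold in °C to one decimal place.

13.3 °C

Linear rate model ⇒ the product D·(T − T_b) is constant across temperatures.
21.7·(20.3 − T_b) = 11.7·(26.3 − T_b)
T_b = (21.7·20.3 − 11.7·26.3) / (21.7 − 11.7) = 132.80 / 10.0 = 13.280 °C ≈ 13.3 °C.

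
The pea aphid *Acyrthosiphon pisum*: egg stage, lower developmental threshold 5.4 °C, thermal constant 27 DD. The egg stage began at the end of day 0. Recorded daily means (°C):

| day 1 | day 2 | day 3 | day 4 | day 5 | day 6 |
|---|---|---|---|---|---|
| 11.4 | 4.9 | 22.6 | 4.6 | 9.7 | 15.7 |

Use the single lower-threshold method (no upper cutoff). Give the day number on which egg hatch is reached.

day 5

Daily DD above 5.4 °C: 6.0, 0.0, 17.2, 0.0, 4.3, 10.3.
Cumulative: 6.0, 6.0, 23.2, 23.2, 27.5, 37.8.
The total first reaches 27 DD on day 5.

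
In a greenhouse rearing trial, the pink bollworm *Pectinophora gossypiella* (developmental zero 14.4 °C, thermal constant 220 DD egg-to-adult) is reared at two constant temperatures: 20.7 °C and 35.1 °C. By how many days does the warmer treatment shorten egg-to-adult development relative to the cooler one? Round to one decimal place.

At 20.7 °C: 220 / (20.7 − 14.4) = 220 / 6.3 = 34.921 d.
At 35.1 °C: 220 / (35.1 − 14.4) = 220 / 20.7 = 10.628 d.
Difference = |34.921 − 10.628| = 24.293 ≈ 24.3 days.

24.3 days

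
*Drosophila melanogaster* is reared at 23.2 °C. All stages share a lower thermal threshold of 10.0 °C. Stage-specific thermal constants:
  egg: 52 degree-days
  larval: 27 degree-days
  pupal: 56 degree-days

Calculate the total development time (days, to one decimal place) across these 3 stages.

10.2 days

Daily accumulation at 23.2 °C = 23.2 − 10.0 = 13.2 DD/day.
Total K = 52 + 27 + 56 = 135 DD.
Total duration = 135 / 13.2 = 10.227 ≈ 10.2 days.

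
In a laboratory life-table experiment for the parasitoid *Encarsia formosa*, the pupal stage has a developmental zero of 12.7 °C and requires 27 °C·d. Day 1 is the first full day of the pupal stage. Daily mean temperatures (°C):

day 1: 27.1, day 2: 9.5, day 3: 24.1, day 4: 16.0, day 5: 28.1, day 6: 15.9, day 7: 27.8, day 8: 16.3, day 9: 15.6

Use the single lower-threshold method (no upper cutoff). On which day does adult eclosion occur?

day 4

Daily DD above 12.7 °C: 14.4, 0.0, 11.4, 3.3, 15.4, 3.2, 15.1, 3.6, 2.9.
Cumulative: 14.4, 14.4, 25.8, 29.1, 44.5, 47.7, 62.8, 66.4, 69.3.
The total first reaches 27 DD on day 4.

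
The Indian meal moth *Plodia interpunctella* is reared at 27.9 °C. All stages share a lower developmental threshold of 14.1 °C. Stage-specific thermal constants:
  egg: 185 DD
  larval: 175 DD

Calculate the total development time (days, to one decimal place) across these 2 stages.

26.1 days

Daily accumulation at 27.9 °C = 27.9 − 14.1 = 13.8 DD/day.
Total K = 185 + 175 = 360 DD.
Total duration = 360 / 13.8 = 26.087 ≈ 26.1 days.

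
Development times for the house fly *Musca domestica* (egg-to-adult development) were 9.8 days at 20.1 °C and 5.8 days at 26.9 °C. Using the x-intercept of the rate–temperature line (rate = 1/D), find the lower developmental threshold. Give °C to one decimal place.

10.2 °C

Under the model K = D·(T − T_b), so D₁·(T₁ − T_b) = D₂·(T₂ − T_b).
9.8·(20.1 − T_b) = 5.8·(26.9 − T_b)
T_b = (9.8·20.1 − 5.8·26.9) / (9.8 − 5.8) = 40.96 / 4.0 = 10.240 °C ≈ 10.2 °C.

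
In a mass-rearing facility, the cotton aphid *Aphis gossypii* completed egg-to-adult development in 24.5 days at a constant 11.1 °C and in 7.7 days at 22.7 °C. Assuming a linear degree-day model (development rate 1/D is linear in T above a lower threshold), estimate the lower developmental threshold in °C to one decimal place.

5.8 °C

Equal thermal constants: D₁(T₁ − T_b) = D₂(T₂ − T_b).
24.5·(11.1 − T_b) = 7.7·(22.7 − T_b)
T_b = (24.5·11.1 − 7.7·22.7) / (24.5 − 7.7) = 97.16 / 16.8 = 5.783 °C ≈ 5.8 °C.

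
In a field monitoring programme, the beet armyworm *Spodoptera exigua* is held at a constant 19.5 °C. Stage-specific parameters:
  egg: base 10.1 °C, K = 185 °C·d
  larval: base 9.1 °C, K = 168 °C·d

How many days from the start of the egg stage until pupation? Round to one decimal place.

egg: 185 / (19.5 − 10.1) = 185 / 9.4 = 19.681 d.
larval: 168 / (19.5 − 9.1) = 168 / 10.4 = 16.154 d.
Sum = 35.835 ≈ 35.8 days.

35.8 days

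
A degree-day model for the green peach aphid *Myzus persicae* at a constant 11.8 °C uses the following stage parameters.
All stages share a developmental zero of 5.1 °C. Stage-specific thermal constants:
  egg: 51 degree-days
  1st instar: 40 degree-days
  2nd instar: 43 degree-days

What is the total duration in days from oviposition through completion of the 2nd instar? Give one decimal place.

Daily accumulation at 11.8 °C = 11.8 − 5.1 = 6.7 DD/day.
Total K = 51 + 40 + 43 = 134 DD.
Total duration = 134 / 6.7 = 20.000 ≈ 20.0 days.

20.0 days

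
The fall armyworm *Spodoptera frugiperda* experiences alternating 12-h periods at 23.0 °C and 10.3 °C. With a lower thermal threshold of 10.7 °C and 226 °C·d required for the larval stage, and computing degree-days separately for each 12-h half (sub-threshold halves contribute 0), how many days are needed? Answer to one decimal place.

Day half: max(0, 23.0 − 10.7) × 0.5 = 12.3 × 0.5 = 6.15 DD.
Night half: max(0, 10.3 − 10.7) × 0.5 = 0.0 × 0.5 = 0.00 DD.
Per 24 h: 6.15 DD/day.
Duration = 226 / 6.15 = 36.748 ≈ 36.7 days.

36.7 days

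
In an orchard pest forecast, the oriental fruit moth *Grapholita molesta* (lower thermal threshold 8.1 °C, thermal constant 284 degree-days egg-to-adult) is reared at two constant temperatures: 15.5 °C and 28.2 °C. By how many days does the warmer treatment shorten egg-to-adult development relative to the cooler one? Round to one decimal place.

At 15.5 °C: 284 / (15.5 − 8.1) = 284 / 7.4 = 38.378 d.
At 28.2 °C: 284 / (28.2 − 8.1) = 284 / 20.1 = 14.129 d.
Difference = |38.378 − 14.129| = 24.249 ≈ 24.2 days.

24.2 days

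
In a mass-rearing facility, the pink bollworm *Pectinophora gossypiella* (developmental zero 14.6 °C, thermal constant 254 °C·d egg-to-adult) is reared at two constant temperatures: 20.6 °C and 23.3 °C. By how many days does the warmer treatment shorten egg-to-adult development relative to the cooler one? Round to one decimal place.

13.1 days

At 20.6 °C: 254 / (20.6 − 14.6) = 254 / 6.0 = 42.333 d.
At 23.3 °C: 254 / (23.3 − 14.6) = 254 / 8.7 = 29.195 d.
Difference = |42.333 − 29.195| = 13.138 ≈ 13.1 days.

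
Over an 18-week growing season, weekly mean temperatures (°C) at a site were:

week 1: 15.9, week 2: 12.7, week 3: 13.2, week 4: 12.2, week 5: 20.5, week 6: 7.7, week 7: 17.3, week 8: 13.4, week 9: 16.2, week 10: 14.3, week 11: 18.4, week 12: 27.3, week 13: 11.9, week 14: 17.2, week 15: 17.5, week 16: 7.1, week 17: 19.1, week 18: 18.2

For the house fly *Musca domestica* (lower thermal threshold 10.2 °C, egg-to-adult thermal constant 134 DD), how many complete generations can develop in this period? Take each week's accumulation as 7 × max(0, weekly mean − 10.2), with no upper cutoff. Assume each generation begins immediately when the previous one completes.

Weekly DD (7 × max(0, T̄ − 10.2)): 39.9, 17.5, 21.0, 14.0, 72.1, 0.0, 49.7, 22.4, 42.0, 28.7, 57.4, 119.7, 11.9, 49.0, 51.1, 0.0, 62.3, 56.0.
Season total = 714.7 DD.
Complete generations = ⌊714.7 / 134⌋ = 5.

5 generations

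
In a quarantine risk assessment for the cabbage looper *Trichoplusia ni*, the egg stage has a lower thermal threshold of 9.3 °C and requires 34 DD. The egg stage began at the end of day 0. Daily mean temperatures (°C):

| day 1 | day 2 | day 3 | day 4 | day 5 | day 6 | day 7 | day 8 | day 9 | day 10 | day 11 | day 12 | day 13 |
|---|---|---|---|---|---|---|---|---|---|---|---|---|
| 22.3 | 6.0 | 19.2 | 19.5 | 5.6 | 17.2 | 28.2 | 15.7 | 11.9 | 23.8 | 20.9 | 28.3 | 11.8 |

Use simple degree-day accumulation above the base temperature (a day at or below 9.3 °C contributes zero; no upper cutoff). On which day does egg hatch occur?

Daily DD above 9.3 °C: 13.0, 0.0, 9.9, 10.2, 0.0, 7.9, 18.9, 6.4, 2.6, 14.5, 11.6, 19.0, 2.5.
Cumulative: 13.0, 13.0, 22.9, 33.1, 33.1, 41.0, 59.9, 66.3, 68.9, 83.4, 95.0, 114.0, 116.5.
The total first reaches 34 DD on day 6.

day 6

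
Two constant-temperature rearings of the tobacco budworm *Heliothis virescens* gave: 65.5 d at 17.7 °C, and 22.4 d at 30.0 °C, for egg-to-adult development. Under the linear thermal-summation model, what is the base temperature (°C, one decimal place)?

11.3 °C

Under the model K = D·(T − T_b), so D₁·(T₁ − T_b) = D₂·(T₂ − T_b).
65.5·(17.7 − T_b) = 22.4·(30.0 − T_b)
T_b = (65.5·17.7 − 22.4·30.0) / (65.5 − 22.4) = 487.35 / 43.1 = 11.307 °C ≈ 11.3 °C.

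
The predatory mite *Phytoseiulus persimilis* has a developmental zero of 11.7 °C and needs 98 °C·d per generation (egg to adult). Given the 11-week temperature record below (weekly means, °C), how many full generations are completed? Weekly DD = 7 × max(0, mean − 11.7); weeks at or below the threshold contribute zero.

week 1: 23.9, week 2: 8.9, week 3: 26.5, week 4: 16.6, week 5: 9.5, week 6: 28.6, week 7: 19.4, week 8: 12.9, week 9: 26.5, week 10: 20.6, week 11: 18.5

6 generations

Weekly DD (7 × max(0, T̄ − 11.7)): 85.4, 0.0, 103.6, 34.3, 0.0, 118.3, 53.9, 8.4, 103.6, 62.3, 47.6.
Season total = 617.4 DD.
Complete generations = ⌊617.4 / 98⌋ = 6.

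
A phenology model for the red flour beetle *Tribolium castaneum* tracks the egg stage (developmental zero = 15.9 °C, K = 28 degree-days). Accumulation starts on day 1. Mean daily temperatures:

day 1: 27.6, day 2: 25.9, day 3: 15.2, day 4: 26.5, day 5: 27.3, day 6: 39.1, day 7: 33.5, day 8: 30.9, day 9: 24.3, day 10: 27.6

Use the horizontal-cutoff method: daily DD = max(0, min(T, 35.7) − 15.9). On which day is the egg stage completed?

day 4

Daily DD above 15.9 °C (capped at 19.8): 11.7, 10.0, 0.0, 10.6, 11.4, 19.8, 17.6, 15.0, 8.4, 11.7.
Cumulative: 11.7, 21.7, 21.7, 32.3, 43.7, 63.5, 81.1, 96.1, 104.5, 116.2.
The total first reaches 28 DD on day 4.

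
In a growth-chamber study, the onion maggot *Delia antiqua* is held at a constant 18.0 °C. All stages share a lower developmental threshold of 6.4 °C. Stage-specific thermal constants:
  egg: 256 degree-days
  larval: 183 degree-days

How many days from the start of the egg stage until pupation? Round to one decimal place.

37.8 days

Daily accumulation at 18.0 °C = 18.0 − 6.4 = 11.6 DD/day.
Total K = 256 + 183 = 439 DD.
Total duration = 439 / 11.6 = 37.845 ≈ 37.8 days.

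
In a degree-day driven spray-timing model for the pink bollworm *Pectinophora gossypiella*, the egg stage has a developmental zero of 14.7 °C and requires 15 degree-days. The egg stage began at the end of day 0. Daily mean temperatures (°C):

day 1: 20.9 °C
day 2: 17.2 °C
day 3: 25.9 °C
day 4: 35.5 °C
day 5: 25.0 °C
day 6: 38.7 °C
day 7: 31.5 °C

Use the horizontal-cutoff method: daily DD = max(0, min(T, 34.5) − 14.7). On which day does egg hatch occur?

Daily DD above 14.7 °C (capped at 19.8): 6.2, 2.5, 11.2, 19.8, 10.3, 19.8, 16.8.
Cumulative: 6.2, 8.7, 19.9, 39.7, 50.0, 69.8, 86.6.
The total first reaches 15 DD on day 3.

day 3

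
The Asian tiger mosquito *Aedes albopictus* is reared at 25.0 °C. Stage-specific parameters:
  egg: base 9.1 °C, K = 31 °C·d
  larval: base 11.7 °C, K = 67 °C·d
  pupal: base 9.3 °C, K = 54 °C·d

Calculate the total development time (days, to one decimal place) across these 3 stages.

10.4 days

egg: 31 / (25.0 − 9.1) = 31 / 15.9 = 1.950 d.
larval: 67 / (25.0 − 11.7) = 67 / 13.3 = 5.038 d.
pupal: 54 / (25.0 − 9.3) = 54 / 15.7 = 3.439 d.
Sum = 10.427 ≈ 10.4 days.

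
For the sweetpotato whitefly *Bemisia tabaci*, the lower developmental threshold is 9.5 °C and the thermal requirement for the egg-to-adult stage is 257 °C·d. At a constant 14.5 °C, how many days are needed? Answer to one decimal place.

51.4 days

Daily accumulation = 14.5 − 9.5 = 5.0 DD/day.
Duration = 257 / 5.0 = 51.400 ≈ 51.4 days.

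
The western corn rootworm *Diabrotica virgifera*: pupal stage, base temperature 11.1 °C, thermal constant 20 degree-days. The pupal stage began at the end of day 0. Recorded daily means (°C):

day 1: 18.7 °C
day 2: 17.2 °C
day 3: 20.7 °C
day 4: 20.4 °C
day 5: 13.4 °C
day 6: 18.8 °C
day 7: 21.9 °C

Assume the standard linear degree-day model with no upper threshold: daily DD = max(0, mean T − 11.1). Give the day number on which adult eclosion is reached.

day 3

Daily DD above 11.1 °C: 7.6, 6.1, 9.6, 9.3, 2.3, 7.7, 10.8.
Cumulative: 7.6, 13.7, 23.3, 32.6, 34.9, 42.6, 53.4.
The total first reaches 20 DD on day 3.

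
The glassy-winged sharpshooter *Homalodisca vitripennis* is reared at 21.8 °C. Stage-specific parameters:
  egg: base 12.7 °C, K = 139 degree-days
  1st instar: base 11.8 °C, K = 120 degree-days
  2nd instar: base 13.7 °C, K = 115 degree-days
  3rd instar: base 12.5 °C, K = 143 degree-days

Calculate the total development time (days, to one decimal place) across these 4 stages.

56.8 days

egg: 139 / (21.8 − 12.7) = 139 / 9.1 = 15.275 d.
1st instar: 120 / (21.8 − 11.8) = 120 / 10.0 = 12.000 d.
2nd instar: 115 / (21.8 − 13.7) = 115 / 8.1 = 14.198 d.
3rd instar: 143 / (21.8 − 12.5) = 143 / 9.3 = 15.376 d.
Sum = 56.849 ≈ 56.8 days.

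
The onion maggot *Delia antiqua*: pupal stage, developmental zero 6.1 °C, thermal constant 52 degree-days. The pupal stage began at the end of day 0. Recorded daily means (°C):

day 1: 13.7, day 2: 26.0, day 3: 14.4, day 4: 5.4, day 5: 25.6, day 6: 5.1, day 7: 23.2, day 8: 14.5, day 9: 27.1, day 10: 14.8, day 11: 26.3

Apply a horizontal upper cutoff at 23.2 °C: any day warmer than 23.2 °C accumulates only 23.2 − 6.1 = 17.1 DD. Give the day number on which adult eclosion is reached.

day 7

Daily DD above 6.1 °C (capped at 17.1): 7.6, 17.1, 8.3, 0.0, 17.1, 0.0, 17.1, 8.4, 17.1, 8.7, 17.1.
Cumulative: 7.6, 24.7, 33.0, 33.0, 50.1, 50.1, 67.2, 75.6, 92.7, 101.4, 118.5.
The total first reaches 52 DD on day 7.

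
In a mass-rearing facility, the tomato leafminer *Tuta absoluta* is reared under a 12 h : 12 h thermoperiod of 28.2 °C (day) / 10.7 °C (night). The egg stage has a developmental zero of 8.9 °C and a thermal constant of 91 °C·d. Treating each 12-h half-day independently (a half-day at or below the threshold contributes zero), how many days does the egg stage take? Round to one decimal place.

Day half: max(0, 28.2 − 8.9) × 0.5 = 19.3 × 0.5 = 9.65 DD.
Night half: max(0, 10.7 − 8.9) × 0.5 = 1.8 × 0.5 = 0.90 DD.
Per 24 h: 10.55 DD/day.
Duration = 91 / 10.55 = 8.626 ≈ 8.6 days.

8.6 days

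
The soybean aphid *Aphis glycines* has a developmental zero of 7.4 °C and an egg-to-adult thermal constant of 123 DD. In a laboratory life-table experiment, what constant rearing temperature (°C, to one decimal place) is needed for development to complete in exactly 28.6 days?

11.7 °C

Required daily accumulation = 123 / 28.6 = 4.301 DD/day.
T = T_base + 4.301 = 7.4 + 4.301 = 11.701 ≈ 11.7 °C.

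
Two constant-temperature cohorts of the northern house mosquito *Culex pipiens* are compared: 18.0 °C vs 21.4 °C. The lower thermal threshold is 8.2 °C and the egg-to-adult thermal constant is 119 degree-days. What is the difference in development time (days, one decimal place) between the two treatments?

At 18.0 °C: 119 / (18.0 − 8.2) = 119 / 9.8 = 12.143 d.
At 21.4 °C: 119 / (21.4 − 8.2) = 119 / 13.2 = 9.015 d.
Difference = |12.143 − 9.015| = 3.128 ≈ 3.1 days.

3.1 days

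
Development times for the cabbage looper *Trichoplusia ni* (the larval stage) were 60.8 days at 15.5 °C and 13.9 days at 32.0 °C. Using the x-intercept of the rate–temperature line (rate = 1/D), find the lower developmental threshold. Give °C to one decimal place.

Equal thermal constants: D₁(T₁ − T_b) = D₂(T₂ − T_b).
60.8·(15.5 − T_b) = 13.9·(32.0 − T_b)
T_b = (60.8·15.5 − 13.9·32.0) / (60.8 − 13.9) = 497.60 / 46.9 = 10.610 °C ≈ 10.6 °C.

10.6 °C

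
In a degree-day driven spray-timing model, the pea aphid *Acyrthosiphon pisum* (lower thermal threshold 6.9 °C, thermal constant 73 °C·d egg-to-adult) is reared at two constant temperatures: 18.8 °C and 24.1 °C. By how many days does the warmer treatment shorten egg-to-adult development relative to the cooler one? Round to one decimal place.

1.9 days

At 18.8 °C: 73 / (18.8 − 6.9) = 73 / 11.9 = 6.134 d.
At 24.1 °C: 73 / (24.1 − 6.9) = 73 / 17.2 = 4.244 d.
Difference = |6.134 − 4.244| = 1.890 ≈ 1.9 days.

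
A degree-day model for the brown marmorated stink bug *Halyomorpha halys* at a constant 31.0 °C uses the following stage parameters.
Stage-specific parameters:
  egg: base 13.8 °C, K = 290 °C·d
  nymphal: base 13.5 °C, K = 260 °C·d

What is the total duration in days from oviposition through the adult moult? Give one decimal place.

egg: 290 / (31.0 − 13.8) = 290 / 17.2 = 16.860 d.
nymphal: 260 / (31.0 − 13.5) = 260 / 17.5 = 14.857 d.
Sum = 31.718 ≈ 31.7 days.

31.7 days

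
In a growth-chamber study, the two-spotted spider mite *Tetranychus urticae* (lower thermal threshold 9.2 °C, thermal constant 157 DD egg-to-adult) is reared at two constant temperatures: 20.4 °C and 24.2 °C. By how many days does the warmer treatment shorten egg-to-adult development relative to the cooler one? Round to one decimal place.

At 20.4 °C: 157 / (20.4 − 9.2) = 157 / 11.2 = 14.018 d.
At 24.2 °C: 157 / (24.2 − 9.2) = 157 / 15.0 = 10.467 d.
Difference = |14.018 − 10.467| = 3.551 ≈ 3.6 days.

3.6 days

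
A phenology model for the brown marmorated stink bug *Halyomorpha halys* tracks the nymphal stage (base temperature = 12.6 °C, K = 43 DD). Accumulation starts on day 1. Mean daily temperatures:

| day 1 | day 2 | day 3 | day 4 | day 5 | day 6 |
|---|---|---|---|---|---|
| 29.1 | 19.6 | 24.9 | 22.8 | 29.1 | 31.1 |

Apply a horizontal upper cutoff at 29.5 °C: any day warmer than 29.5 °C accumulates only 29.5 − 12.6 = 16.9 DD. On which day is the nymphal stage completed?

Daily DD above 12.6 °C (capped at 16.9): 16.5, 7.0, 12.3, 10.2, 16.5, 16.9.
Cumulative: 16.5, 23.5, 35.8, 46.0, 62.5, 79.4.
The total first reaches 43 DD on day 4.

day 4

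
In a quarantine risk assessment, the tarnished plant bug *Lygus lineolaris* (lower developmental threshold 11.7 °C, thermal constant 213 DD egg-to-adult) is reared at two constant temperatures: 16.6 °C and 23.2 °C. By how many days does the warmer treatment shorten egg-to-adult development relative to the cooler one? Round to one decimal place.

24.9 days

At 16.6 °C: 213 / (16.6 − 11.7) = 213 / 4.9 = 43.469 d.
At 23.2 °C: 213 / (23.2 − 11.7) = 213 / 11.5 = 18.522 d.
Difference = |43.469 − 18.522| = 24.948 ≈ 24.9 days.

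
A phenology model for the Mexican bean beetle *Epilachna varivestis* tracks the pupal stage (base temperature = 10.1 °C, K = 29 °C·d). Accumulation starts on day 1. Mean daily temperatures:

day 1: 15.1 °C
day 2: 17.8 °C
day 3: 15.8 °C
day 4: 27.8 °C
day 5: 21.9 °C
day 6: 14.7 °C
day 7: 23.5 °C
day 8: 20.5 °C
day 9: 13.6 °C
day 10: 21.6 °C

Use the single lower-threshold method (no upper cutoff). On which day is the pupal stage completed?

Daily DD above 10.1 °C: 5.0, 7.7, 5.7, 17.7, 11.8, 4.6, 13.4, 10.4, 3.5, 11.5.
Cumulative: 5.0, 12.7, 18.4, 36.1, 47.9, 52.5, 65.9, 76.3, 79.8, 91.3.
The total first reaches 29 DD on day 4.

day 4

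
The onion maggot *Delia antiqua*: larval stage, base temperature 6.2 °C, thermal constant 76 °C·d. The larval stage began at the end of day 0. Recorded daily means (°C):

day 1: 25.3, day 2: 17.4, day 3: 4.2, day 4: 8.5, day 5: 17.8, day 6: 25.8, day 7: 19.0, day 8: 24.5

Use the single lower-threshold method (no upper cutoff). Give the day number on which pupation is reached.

Daily DD above 6.2 °C: 19.1, 11.2, 0.0, 2.3, 11.6, 19.6, 12.8, 18.3.
Cumulative: 19.1, 30.3, 30.3, 32.6, 44.2, 63.8, 76.6, 94.9.
The total first reaches 76 DD on day 7.

day 7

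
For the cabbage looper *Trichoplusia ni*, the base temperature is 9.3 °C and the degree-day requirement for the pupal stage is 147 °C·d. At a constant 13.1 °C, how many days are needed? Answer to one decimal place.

Daily accumulation = 13.1 − 9.3 = 3.8 DD/day.
Duration = 147 / 3.8 = 38.684 ≈ 38.7 days.

38.7 days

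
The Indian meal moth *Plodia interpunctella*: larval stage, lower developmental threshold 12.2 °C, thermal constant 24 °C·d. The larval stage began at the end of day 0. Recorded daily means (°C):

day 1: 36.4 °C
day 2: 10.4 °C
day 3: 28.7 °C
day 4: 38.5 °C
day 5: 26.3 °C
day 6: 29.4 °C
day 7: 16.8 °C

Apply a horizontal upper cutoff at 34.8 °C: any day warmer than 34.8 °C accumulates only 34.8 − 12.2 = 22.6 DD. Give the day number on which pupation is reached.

Daily DD above 12.2 °C (capped at 22.6): 22.6, 0.0, 16.5, 22.6, 14.1, 17.2, 4.6.
Cumulative: 22.6, 22.6, 39.1, 61.7, 75.8, 93.0, 97.6.
The total first reaches 24 DD on day 3.

day 3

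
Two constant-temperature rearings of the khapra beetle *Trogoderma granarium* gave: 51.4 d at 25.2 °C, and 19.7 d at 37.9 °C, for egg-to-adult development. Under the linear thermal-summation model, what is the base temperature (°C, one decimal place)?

17.3 °C

Linear rate model ⇒ the product D·(T − T_b) is constant across temperatures.
51.4·(25.2 − T_b) = 19.7·(37.9 − T_b)
T_b = (51.4·25.2 − 19.7·37.9) / (51.4 − 19.7) = 548.65 / 31.7 = 17.308 °C ≈ 17.3 °C.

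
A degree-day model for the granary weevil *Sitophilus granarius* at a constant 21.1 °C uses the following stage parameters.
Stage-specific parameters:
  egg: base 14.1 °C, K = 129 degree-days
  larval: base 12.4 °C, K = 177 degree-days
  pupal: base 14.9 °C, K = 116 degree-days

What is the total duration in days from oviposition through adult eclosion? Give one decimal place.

egg: 129 / (21.1 − 14.1) = 129 / 7.0 = 18.429 d.
larval: 177 / (21.1 − 12.4) = 177 / 8.7 = 20.345 d.
pupal: 116 / (21.1 − 14.9) = 116 / 6.2 = 18.710 d.
Sum = 57.483 ≈ 57.5 days.

57.5 days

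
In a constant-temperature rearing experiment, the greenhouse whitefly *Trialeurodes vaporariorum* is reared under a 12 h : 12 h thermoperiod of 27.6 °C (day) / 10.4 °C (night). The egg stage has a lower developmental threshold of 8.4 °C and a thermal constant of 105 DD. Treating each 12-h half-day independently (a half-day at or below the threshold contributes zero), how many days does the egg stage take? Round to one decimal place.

Day half: max(0, 27.6 − 8.4) × 0.5 = 19.2 × 0.5 = 9.60 DD.
Night half: max(0, 10.4 − 8.4) × 0.5 = 2.0 × 0.5 = 1.00 DD.
Per 24 h: 10.60 DD/day.
Duration = 105 / 10.60 = 9.906 ≈ 9.9 days.

9.9 days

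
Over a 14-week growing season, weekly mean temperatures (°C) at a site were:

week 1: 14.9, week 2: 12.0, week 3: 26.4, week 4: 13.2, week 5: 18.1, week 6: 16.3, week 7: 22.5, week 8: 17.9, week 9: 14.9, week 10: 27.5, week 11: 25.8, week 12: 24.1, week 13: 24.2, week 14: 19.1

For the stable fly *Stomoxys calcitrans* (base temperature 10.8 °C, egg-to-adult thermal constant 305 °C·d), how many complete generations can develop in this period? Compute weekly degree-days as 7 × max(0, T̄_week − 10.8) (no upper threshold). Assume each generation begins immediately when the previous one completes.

2 generations

Weekly DD (7 × max(0, T̄ − 10.8)): 28.7, 8.4, 109.2, 16.8, 51.1, 38.5, 81.9, 49.7, 28.7, 116.9, 105.0, 93.1, 93.8, 58.1.
Season total = 879.9 DD.
Complete generations = ⌊879.9 / 305⌋ = 2.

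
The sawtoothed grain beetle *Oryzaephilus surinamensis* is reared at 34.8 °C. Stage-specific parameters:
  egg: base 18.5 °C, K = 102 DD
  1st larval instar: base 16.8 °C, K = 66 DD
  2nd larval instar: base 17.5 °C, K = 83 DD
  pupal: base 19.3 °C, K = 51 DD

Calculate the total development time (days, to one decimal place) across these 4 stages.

18.0 days

egg: 102 / (34.8 − 18.5) = 102 / 16.3 = 6.258 d.
1st larval instar: 66 / (34.8 − 16.8) = 66 / 18.0 = 3.667 d.
2nd larval instar: 83 / (34.8 − 17.5) = 83 / 17.3 = 4.798 d.
pupal: 51 / (34.8 − 19.3) = 51 / 15.5 = 3.290 d.
Sum = 18.012 ≈ 18.0 days.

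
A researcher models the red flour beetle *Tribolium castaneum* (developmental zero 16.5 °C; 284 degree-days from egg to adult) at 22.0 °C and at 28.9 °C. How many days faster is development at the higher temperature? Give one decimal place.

At 22.0 °C: 284 / (22.0 − 16.5) = 284 / 5.5 = 51.636 d.
At 28.9 °C: 284 / (28.9 − 16.5) = 284 / 12.4 = 22.903 d.
Difference = |51.636 − 22.903| = 28.733 ≈ 28.7 days.

28.7 days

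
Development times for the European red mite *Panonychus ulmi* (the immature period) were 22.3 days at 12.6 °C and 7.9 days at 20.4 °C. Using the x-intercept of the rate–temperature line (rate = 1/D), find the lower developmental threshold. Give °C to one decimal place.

8.3 °C

Under the model K = D·(T − T_b), so D₁·(T₁ − T_b) = D₂·(T₂ − T_b).
22.3·(12.6 − T_b) = 7.9·(20.4 − T_b)
T_b = (22.3·12.6 − 7.9·20.4) / (22.3 − 7.9) = 119.82 / 14.4 = 8.321 °C ≈ 8.3 °C.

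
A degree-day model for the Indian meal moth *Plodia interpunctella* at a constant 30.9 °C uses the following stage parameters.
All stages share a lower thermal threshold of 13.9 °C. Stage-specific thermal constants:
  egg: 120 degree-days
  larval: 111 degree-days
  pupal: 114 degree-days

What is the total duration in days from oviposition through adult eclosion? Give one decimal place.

20.3 days

Daily accumulation at 30.9 °C = 30.9 − 13.9 = 17.0 DD/day.
Total K = 120 + 111 + 114 = 345 DD.
Total duration = 345 / 17.0 = 20.294 ≈ 20.3 days.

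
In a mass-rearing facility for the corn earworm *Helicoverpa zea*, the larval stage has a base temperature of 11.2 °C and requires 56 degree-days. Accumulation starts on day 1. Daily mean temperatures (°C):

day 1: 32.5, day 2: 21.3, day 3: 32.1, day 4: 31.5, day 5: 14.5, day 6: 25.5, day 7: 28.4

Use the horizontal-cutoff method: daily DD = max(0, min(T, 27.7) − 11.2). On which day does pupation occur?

Daily DD above 11.2 °C (capped at 16.5): 16.5, 10.1, 16.5, 16.5, 3.3, 14.3, 16.5.
Cumulative: 16.5, 26.6, 43.1, 59.6, 62.9, 77.2, 93.7.
The total first reaches 56 DD on day 4.

day 4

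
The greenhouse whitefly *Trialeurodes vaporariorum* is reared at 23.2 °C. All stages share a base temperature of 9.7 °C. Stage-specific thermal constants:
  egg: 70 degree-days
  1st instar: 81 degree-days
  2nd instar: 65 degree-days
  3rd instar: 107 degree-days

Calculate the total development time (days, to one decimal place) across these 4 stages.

23.9 days

Daily accumulation at 23.2 °C = 23.2 − 9.7 = 13.5 DD/day.
Total K = 70 + 81 + 65 + 107 = 323 DD.
Total duration = 323 / 13.5 = 23.926 ≈ 23.9 days.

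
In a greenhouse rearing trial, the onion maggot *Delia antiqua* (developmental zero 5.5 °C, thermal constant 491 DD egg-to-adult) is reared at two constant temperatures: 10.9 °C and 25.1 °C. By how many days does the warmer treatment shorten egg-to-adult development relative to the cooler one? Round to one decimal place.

At 10.9 °C: 491 / (10.9 − 5.5) = 491 / 5.4 = 90.926 d.
At 25.1 °C: 491 / (25.1 − 5.5) = 491 / 19.6 = 25.051 d.
Difference = |90.926 − 25.051| = 65.875 ≈ 65.9 days.

65.9 days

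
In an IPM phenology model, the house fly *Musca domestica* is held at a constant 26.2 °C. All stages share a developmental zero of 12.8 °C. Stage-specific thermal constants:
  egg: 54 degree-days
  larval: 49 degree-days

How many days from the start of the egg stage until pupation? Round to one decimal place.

Daily accumulation at 26.2 °C = 26.2 − 12.8 = 13.4 DD/day.
Total K = 54 + 49 = 103 DD.
Total duration = 103 / 13.4 = 7.687 ≈ 7.7 days.

7.7 days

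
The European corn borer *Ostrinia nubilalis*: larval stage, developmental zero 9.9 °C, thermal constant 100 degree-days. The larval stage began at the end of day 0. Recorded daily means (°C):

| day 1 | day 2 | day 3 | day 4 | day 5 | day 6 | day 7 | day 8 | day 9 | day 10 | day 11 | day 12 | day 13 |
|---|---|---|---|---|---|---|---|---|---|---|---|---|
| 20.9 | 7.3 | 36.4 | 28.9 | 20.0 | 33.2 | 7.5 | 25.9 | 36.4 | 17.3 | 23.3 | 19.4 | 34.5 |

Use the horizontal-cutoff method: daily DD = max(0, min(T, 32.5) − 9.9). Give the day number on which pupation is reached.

Daily DD above 9.9 °C (capped at 22.6): 11.0, 0.0, 22.6, 19.0, 10.1, 22.6, 0.0, 16.0, 22.6, 7.4, 13.4, 9.5, 22.6.
Cumulative: 11.0, 11.0, 33.6, 52.6, 62.7, 85.3, 85.3, 101.3, 123.9, 131.3, 144.7, 154.2, 176.8.
The total first reaches 100 DD on day 8.

day 8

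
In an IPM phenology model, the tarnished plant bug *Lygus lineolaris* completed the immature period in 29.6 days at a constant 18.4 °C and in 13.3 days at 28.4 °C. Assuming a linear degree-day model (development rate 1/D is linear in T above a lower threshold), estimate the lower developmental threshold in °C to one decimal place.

Under the model K = D·(T − T_b), so D₁·(T₁ − T_b) = D₂·(T₂ − T_b).
29.6·(18.4 − T_b) = 13.3·(28.4 − T_b)
T_b = (29.6·18.4 − 13.3·28.4) / (29.6 − 13.3) = 166.92 / 16.3 = 10.240 °C ≈ 10.2 °C.

10.2 °C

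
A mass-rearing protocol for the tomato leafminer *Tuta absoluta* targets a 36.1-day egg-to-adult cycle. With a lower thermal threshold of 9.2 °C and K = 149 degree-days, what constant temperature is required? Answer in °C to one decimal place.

Required daily accumulation = 149 / 36.1 = 4.127 DD/day.
T = T_base + 4.127 = 9.2 + 4.127 = 13.327 ≈ 13.3 °C.

13.3 °C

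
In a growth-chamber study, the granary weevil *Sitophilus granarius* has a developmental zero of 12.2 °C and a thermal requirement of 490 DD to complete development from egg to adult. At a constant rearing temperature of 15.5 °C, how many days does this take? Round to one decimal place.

Daily accumulation = 15.5 − 12.2 = 3.3 DD/day.
Duration = 490 / 3.3 = 148.485 ≈ 148.5 days.

148.5 days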